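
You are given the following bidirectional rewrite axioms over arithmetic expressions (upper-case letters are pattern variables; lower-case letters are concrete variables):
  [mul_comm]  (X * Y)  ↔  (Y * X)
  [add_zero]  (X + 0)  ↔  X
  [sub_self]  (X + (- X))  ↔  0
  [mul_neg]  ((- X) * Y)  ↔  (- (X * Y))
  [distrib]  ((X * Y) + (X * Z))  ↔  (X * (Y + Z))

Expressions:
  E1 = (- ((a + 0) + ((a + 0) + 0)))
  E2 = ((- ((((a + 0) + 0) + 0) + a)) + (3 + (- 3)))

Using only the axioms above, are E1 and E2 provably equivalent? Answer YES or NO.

YES

step 1: add_zero (→) rewrites (a + 0) into a, now (- (a + ((a + 0) + 0)))
step 2: add_zero (→) rewrites (a + 0) into a, now (- (a + (a + 0)))
step 3: add_zero (→) rewrites (a + 0) into a, now (- (a + a))
step 4: add_zero (←) rewrites (- (a + a)) into ((- (a + a)) + 0)
step 5: sub_self (←) rewrites 0 into (3 + (- 3)), now ((- (a + a)) + (3 + (- 3)))
step 6: add_zero (←) rewrites a into (a + 0), now ((- ((a + 0) + a)) + (3 + (- 3)))
step 7: add_zero (←) rewrites a into (a + 0), now ((- (((a + 0) + 0) + a)) + (3 + (- 3)))
step 8: add_zero (←) rewrites a into (a + 0), which is E2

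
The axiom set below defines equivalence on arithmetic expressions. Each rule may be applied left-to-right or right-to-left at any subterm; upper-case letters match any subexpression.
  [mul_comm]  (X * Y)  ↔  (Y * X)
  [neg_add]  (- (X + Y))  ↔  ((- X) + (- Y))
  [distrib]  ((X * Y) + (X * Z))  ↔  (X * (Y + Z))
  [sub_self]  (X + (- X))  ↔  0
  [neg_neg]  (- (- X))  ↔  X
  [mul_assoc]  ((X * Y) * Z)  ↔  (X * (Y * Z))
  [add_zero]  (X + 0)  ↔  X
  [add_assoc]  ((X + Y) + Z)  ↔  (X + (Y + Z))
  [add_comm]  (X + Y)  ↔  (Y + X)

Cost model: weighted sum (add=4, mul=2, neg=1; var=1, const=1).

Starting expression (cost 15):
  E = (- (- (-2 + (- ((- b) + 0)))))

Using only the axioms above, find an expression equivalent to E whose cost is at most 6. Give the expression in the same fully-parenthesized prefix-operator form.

(-2 + b)   [cost 6]

1. [neg_neg →] (- (- (-2 + (- ((- b) + 0)))))  →  (-2 + (- ((- b) + 0)))
2. [add_zero →] ((- b) + 0)  →  (- b);  E = (-2 + (- (- b)))
3. [neg_neg →] (- (- b))  →  b;  cost 6 ≤ 6, done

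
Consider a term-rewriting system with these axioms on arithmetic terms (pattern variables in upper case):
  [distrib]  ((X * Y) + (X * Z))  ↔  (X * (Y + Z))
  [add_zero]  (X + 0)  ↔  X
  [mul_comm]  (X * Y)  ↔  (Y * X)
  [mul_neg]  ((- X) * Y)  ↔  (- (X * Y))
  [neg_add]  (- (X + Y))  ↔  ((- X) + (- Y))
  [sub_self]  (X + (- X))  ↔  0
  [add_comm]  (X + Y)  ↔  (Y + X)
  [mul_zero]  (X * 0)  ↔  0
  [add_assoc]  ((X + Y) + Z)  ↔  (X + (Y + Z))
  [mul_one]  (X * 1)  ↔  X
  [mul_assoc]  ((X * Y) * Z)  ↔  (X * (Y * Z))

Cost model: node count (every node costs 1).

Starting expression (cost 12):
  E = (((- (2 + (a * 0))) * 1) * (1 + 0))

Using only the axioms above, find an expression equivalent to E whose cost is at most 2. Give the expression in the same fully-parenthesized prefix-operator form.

step 1: mul_assoc (→) rewrites (((- (2 + (a * 0))) * 1) * (1 + 0)) into ((- (2 + (a * 0))) * (1 * (1 + 0)))
step 2: mul_zero (→) rewrites (a * 0) into 0, now ((- (2 + 0)) * (1 * (1 + 0)))
step 3: add_zero (→) rewrites (2 + 0) into 2, now ((- 2) * (1 * (1 + 0)))
step 4: add_zero (→) rewrites (1 + 0) into 1, now ((- 2) * (1 * 1))
step 5: mul_one (→) rewrites (1 * 1) into 1, now ((- 2) * 1)
step 6: mul_one (→) rewrites ((- 2) * 1) into (- 2), reaching cost 2 (bound 2)

(- 2)   [cost 2]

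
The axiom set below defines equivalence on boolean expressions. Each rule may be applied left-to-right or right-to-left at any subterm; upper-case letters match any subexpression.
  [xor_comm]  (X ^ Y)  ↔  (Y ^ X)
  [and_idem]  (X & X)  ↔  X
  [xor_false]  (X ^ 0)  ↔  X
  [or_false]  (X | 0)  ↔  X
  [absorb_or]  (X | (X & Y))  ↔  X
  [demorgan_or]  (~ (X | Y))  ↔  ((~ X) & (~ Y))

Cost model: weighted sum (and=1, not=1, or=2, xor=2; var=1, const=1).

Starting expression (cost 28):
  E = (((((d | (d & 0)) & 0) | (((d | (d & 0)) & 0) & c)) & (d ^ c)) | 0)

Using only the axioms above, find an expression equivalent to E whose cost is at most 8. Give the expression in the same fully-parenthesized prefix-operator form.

step 1: absorb_or (→) rewrites (((d | (d & 0)) & 0) | (((d | (d & 0)) & 0) & c)) into ((d | (d & 0)) & 0), now ((((d | (d & 0)) & 0) & (d ^ c)) | 0)
step 2: absorb_or (→) rewrites (d | (d & 0)) into d, now (((d & 0) & (d ^ c)) | 0)
step 3: or_false (→) rewrites (((d & 0) & (d ^ c)) | 0) into ((d & 0) & (d ^ c)), reaching cost 8 (bound 8)

((d & 0) & (d ^ c))   [cost 8]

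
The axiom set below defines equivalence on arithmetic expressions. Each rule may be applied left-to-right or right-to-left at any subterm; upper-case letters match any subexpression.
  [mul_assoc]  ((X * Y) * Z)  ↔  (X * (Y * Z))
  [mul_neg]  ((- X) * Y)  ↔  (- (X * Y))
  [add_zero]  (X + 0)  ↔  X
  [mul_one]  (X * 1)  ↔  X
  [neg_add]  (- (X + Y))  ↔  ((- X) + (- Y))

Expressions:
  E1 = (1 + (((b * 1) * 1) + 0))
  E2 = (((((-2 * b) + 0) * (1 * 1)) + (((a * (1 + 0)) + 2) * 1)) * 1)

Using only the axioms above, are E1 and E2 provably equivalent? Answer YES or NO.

All listed rules preserve value, hence provable equivalence implies equal values everywhere; look for a separating assignment.
a=0, b=0 gives E1 ↦ 1, E2 ↦ 2; values differ ⇒ not provably equivalent.

NO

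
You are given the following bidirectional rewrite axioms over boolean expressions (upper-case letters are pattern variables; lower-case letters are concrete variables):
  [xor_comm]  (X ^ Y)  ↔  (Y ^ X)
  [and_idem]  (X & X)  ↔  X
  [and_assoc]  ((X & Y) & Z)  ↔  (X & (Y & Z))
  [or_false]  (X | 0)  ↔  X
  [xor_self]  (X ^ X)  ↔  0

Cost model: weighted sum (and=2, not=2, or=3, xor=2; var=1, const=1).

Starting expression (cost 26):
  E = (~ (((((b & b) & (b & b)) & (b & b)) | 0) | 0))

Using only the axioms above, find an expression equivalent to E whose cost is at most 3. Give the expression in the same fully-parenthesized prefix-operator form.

step 1: and_idem (→) rewrites ((b & b) & (b & b)) into (b & b), now (~ ((((b & b) & (b & b)) | 0) | 0))
step 2: or_false (→) rewrites (((b & b) & (b & b)) | 0) into ((b & b) & (b & b)), now (~ (((b & b) & (b & b)) | 0))
step 3: and_idem (→) rewrites ((b & b) & (b & b)) into (b & b), now (~ ((b & b) | 0))
step 4: or_false (→) rewrites ((b & b) | 0) into (b & b), now (~ (b & b))
step 5: and_idem (→) rewrites (b & b) into b, reaching cost 3 (bound 3)

(~ b)   [cost 3]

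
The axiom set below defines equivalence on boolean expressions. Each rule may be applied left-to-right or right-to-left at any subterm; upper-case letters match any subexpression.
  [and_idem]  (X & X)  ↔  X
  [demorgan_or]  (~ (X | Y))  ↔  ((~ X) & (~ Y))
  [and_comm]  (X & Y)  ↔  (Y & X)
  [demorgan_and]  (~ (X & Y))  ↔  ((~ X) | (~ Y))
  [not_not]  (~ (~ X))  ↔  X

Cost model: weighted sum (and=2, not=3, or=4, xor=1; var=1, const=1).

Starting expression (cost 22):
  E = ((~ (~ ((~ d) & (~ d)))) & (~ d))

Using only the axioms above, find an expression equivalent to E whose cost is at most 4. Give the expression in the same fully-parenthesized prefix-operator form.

(1) ((~ d) & (~ d))  =[and_idem →]=  (~ d)    ⊢ ((~ (~ (~ d))) & (~ d))
(2) (~ (~ (~ d)))  =[not_not →]=  (~ d)    ⊢ ((~ d) & (~ d))
(3) ((~ d) & (~ d))  =[and_idem →]=  (~ d)    ⊢ cost 4, within 4

(~ d)   [cost 4]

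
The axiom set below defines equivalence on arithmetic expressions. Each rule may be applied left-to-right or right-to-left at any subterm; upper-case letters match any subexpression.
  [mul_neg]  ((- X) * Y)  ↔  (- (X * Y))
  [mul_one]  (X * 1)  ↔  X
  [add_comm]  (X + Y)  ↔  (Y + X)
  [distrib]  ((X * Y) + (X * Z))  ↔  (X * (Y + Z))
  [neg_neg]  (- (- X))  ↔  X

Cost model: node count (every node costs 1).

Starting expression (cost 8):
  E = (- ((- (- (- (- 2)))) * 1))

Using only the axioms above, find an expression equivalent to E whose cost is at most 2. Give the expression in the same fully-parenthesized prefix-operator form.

(- 2)   [cost 2]

step 1: mul_one (→) rewrites ((- (- (- (- 2)))) * 1) into (- (- (- (- 2)))), now (- (- (- (- (- 2)))))
step 2: neg_neg (→) rewrites (- (- (- (- (- 2))))) into (- (- (- 2)))
step 3: neg_neg (→) rewrites (- (- (- 2))) into (- 2), reaching cost 2 (bound 2)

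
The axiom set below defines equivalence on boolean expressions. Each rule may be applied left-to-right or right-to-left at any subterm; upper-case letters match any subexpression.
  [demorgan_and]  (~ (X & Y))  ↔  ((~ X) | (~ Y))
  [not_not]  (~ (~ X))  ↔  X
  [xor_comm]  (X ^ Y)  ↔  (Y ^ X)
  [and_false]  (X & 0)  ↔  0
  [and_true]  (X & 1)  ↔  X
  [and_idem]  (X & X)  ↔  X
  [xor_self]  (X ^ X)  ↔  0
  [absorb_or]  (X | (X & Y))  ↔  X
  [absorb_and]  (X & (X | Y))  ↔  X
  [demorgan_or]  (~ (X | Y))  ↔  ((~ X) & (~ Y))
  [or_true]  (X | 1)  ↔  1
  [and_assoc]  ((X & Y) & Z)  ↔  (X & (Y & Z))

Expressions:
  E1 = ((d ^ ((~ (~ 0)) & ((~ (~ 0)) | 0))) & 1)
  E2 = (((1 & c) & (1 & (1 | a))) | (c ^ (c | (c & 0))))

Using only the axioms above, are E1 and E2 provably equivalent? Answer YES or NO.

All listed rules preserve value, hence provable equivalence implies equal values everywhere; look for a separating assignment.
a=0, c=0, d=1 gives E1 ↦ 1, E2 ↦ 0; values differ ⇒ not provably equivalent.

NO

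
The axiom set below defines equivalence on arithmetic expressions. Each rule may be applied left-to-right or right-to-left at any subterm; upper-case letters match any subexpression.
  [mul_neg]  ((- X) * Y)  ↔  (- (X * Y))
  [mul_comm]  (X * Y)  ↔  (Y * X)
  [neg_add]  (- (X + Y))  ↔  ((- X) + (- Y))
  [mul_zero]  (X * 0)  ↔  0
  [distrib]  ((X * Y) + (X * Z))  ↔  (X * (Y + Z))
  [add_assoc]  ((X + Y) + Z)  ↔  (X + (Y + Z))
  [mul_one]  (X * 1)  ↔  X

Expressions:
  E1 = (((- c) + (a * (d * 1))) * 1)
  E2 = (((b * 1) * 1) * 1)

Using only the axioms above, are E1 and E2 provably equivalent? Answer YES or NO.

NO

The axioms are sound identities: if E1 ↔* E2 then E1 and E2 evaluate identically under any assignment.
Under a=0, b=0, c=1, d=0: E1 evaluates to -1, E2 to 0. Distinct ⇒ no rewrite sequence connects them.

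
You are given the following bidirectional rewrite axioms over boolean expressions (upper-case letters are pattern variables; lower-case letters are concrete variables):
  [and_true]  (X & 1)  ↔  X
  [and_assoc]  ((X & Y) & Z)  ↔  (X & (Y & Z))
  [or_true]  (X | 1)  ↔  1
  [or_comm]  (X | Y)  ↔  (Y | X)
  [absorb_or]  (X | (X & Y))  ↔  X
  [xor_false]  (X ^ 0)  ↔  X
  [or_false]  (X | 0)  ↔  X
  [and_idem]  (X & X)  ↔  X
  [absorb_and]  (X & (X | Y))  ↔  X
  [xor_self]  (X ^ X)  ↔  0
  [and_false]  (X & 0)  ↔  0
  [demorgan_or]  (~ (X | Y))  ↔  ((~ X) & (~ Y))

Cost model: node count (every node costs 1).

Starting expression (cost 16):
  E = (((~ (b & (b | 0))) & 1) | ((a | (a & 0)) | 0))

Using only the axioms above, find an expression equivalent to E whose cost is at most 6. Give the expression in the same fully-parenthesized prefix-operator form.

((~ b) | (a | 0))   [cost 6]

step 1: absorb_and (→) rewrites (b & (b | 0)) into b, now (((~ b) & 1) | ((a | (a & 0)) | 0))
step 2: and_true (→) rewrites ((~ b) & 1) into (~ b), now ((~ b) | ((a | (a & 0)) | 0))
step 3: absorb_or (→) rewrites (a | (a & 0)) into a, reaching cost 6 (bound 6)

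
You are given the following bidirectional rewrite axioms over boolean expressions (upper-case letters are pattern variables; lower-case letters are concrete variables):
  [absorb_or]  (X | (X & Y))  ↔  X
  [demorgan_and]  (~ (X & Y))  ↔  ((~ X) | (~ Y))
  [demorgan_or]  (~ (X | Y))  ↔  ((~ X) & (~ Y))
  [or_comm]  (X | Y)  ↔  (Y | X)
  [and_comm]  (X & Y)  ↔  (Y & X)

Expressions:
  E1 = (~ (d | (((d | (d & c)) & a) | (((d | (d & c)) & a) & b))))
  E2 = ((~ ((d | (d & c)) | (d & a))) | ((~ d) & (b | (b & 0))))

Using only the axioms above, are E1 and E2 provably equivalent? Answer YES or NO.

YES

step 1: absorb_or (→) rewrites (((d | (d & c)) & a) | (((d | (d & c)) & a) & b)) into ((d | (d & c)) & a), now (~ (d | ((d | (d & c)) & a)))
step 2: absorb_or (→) rewrites (d | (d & c)) into d, now (~ (d | (d & a)))
step 3: absorb_or (→) rewrites (d | (d & a)) into d, now (~ d)
step 4: absorb_or (←) rewrites (~ d) into ((~ d) | ((~ d) & b))
step 5: absorb_or (←) rewrites d into (d | (d & a)), now ((~ (d | (d & a))) | ((~ d) & b))
step 6: absorb_or (←) rewrites b into (b | (b & 0)), now ((~ (d | (d & a))) | ((~ d) & (b | (b & 0))))
step 7: absorb_or (←) rewrites d into (d | (d & c)), which is E2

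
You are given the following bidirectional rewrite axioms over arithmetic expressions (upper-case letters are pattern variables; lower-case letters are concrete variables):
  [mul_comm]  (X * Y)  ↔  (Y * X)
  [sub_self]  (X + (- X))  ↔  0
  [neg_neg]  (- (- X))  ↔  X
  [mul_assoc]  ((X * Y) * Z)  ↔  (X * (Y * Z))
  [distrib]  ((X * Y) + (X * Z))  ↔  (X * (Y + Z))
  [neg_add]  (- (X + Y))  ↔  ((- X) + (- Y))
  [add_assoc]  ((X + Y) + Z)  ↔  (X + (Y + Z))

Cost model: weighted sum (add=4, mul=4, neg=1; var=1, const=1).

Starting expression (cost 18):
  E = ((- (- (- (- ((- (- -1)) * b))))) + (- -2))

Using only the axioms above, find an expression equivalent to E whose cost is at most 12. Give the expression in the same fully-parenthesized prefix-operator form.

((-1 * b) + (- -2))   [cost 12]

(1) (- (- (- (- ((- (- -1)) * b)))))  =[neg_neg →]=  (- (- ((- (- -1)) * b)))    ⊢ ((- (- ((- (- -1)) * b))) + (- -2))
(2) (- (- -1))  =[neg_neg →]=  -1    ⊢ ((- (- (-1 * b))) + (- -2))
(3) (- (- (-1 * b)))  =[neg_neg →]=  (-1 * b)    ⊢ cost 12, within 12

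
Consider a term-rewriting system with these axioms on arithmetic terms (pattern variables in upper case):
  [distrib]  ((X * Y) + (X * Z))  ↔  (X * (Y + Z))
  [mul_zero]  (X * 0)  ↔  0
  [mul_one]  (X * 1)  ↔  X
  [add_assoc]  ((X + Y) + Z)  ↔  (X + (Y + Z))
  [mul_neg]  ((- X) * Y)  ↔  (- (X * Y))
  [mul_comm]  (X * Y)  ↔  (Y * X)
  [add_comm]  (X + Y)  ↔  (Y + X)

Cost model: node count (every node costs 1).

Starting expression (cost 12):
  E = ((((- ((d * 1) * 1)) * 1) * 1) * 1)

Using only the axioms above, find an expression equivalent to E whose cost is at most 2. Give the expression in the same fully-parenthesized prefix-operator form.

(- d)   [cost 2]

(1) ((((- ((d * 1) * 1)) * 1) * 1) * 1)  =[mul_one →]=  (((- ((d * 1) * 1)) * 1) * 1)
(2) (((- ((d * 1) * 1)) * 1) * 1)  =[mul_comm →]=  (1 * ((- ((d * 1) * 1)) * 1))
(3) ((- ((d * 1) * 1)) * 1)  =[mul_one →]=  (- ((d * 1) * 1))    ⊢ (1 * (- ((d * 1) * 1)))
(4) ((d * 1) * 1)  =[mul_one →]=  (d * 1)    ⊢ (1 * (- (d * 1)))
(5) (1 * (- (d * 1)))  =[mul_comm →]=  ((- (d * 1)) * 1)
(6) ((- (d * 1)) * 1)  =[mul_one →]=  (- (d * 1))
(7) (d * 1)  =[mul_one →]=  d    ⊢ cost 2, within 2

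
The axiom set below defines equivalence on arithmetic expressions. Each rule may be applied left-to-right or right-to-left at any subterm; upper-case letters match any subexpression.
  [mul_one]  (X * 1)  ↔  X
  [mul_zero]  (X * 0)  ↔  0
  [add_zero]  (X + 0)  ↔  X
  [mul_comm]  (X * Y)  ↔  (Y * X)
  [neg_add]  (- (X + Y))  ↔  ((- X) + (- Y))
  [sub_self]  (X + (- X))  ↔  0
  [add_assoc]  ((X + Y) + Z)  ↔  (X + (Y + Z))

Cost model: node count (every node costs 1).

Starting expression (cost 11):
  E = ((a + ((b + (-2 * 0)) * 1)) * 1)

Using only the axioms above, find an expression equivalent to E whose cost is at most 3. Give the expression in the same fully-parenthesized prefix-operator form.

(a + b)   [cost 3]

step 1: mul_zero (→) rewrites (-2 * 0) into 0, now ((a + ((b + 0) * 1)) * 1)
step 2: add_zero (→) rewrites (b + 0) into b, now ((a + (b * 1)) * 1)
step 3: mul_one (→) rewrites (b * 1) into b, now ((a + b) * 1)
step 4: mul_one (→) rewrites ((a + b) * 1) into (a + b), reaching cost 3 (bound 3)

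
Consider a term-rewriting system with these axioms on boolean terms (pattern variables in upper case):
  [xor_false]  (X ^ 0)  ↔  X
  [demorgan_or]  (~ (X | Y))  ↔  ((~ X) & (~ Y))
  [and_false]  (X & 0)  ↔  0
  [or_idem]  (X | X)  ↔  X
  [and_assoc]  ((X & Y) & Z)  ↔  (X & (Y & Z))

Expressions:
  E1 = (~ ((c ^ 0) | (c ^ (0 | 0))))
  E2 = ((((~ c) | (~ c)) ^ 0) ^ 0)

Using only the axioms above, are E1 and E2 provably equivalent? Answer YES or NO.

step 1: or_idem (→) rewrites (0 | 0) into 0, now (~ ((c ^ 0) | (c ^ 0)))
step 2: or_idem (→) rewrites ((c ^ 0) | (c ^ 0)) into (c ^ 0), now (~ (c ^ 0))
step 3: xor_false (→) rewrites (c ^ 0) into c, now (~ c)
step 4: xor_false (←) rewrites (~ c) into ((~ c) ^ 0)
step 5: xor_false (←) rewrites (~ c) into ((~ c) ^ 0), now (((~ c) ^ 0) ^ 0)
step 6: or_idem (←) rewrites (~ c) into ((~ c) | (~ c)), which is E2

YES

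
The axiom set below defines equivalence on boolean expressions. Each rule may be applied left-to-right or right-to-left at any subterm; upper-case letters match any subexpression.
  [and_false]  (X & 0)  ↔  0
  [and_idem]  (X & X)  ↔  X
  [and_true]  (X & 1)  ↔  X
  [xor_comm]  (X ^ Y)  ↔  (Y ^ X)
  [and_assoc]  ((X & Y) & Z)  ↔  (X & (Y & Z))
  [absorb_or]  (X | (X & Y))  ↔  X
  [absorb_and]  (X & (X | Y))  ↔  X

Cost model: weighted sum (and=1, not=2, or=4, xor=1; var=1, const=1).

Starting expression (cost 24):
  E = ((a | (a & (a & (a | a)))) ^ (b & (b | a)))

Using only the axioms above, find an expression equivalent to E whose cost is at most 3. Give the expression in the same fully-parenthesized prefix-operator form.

(a ^ b)   [cost 3]

(1) (a & (a | a))  =[absorb_and →]=  a    ⊢ ((a | (a & a)) ^ (b & (b | a)))
(2) (b & (b | a))  =[absorb_and →]=  b    ⊢ ((a | (a & a)) ^ b)
(3) (a | (a & a))  =[absorb_or →]=  a    ⊢ cost 3, within 3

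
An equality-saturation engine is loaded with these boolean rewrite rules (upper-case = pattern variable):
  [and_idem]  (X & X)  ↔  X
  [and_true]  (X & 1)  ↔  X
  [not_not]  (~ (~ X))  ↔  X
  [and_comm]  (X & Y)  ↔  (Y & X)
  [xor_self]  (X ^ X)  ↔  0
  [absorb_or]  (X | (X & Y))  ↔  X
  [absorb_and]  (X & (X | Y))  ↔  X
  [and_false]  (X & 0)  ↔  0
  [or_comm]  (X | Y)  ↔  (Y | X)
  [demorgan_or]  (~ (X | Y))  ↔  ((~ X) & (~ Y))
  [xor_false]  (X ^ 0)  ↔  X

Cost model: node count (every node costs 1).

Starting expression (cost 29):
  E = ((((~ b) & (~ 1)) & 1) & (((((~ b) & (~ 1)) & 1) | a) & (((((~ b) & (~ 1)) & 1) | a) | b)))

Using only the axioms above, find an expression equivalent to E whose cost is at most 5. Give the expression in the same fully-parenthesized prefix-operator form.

(1) (((((~ b) & (~ 1)) & 1) | a) & (((((~ b) & (~ 1)) & 1) | a) | b))  =[absorb_and →]=  ((((~ b) & (~ 1)) & 1) | a)    ⊢ ((((~ b) & (~ 1)) & 1) & ((((~ b) & (~ 1)) & 1) | a))
(2) ((((~ b) & (~ 1)) & 1) & ((((~ b) & (~ 1)) & 1) | a))  =[absorb_and →]=  (((~ b) & (~ 1)) & 1)
(3) (((~ b) & (~ 1)) & 1)  =[and_true →]=  ((~ b) & (~ 1))    ⊢ cost 5, within 5

((~ b) & (~ 1))   [cost 5]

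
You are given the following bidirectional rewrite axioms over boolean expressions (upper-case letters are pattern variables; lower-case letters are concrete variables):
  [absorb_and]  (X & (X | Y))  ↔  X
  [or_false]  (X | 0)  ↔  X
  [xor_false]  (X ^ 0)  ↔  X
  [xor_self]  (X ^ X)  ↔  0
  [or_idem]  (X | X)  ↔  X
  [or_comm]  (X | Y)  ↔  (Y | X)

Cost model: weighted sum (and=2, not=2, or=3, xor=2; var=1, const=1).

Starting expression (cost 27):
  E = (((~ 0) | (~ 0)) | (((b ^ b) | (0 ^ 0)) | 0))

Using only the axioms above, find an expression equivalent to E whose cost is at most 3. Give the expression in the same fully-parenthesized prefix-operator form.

(~ 0)   [cost 3]

step 1: or_false (→) rewrites (((b ^ b) | (0 ^ 0)) | 0) into ((b ^ b) | (0 ^ 0)), now (((~ 0) | (~ 0)) | ((b ^ b) | (0 ^ 0)))
step 2: xor_self (→) rewrites (b ^ b) into 0, now (((~ 0) | (~ 0)) | (0 | (0 ^ 0)))
step 3: or_idem (→) rewrites ((~ 0) | (~ 0)) into (~ 0), now ((~ 0) | (0 | (0 ^ 0)))
step 4: xor_false (→) rewrites (0 ^ 0) into 0, now ((~ 0) | (0 | 0))
step 5: or_idem (→) rewrites (0 | 0) into 0, now ((~ 0) | 0)
step 6: or_false (→) rewrites ((~ 0) | 0) into (~ 0), reaching cost 3 (bound 3)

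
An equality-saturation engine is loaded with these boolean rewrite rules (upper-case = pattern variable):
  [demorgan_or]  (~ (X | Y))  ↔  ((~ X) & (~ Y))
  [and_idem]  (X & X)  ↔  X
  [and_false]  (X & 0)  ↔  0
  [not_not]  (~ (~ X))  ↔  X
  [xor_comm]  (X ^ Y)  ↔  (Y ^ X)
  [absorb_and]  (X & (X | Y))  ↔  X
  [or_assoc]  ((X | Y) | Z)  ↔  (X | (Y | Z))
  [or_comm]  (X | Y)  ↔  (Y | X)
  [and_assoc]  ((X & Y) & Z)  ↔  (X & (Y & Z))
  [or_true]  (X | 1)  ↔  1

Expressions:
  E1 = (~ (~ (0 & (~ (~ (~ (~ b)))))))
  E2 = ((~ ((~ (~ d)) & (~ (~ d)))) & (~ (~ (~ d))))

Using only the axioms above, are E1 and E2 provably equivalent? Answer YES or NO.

Every axiom is a valid identity, so a rewrite proof would force E1 and E2 to agree under every assignment.
At b=0, d=0: E1 = 0 but E2 = 1; they differ, so no derivation exists.

NO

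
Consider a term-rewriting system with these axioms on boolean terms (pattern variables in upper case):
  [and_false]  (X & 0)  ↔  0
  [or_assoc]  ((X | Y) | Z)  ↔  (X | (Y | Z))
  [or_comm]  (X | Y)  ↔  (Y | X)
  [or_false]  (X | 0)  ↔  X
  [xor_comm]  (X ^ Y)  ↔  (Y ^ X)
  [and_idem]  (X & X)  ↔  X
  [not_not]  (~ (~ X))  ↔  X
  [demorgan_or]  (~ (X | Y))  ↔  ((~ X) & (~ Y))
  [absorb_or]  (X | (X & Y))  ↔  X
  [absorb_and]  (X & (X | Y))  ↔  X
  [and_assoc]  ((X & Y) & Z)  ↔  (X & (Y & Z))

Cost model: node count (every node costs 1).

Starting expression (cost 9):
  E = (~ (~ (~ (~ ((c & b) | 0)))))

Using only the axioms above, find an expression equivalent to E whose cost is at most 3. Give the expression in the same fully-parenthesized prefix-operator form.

1. [not_not →] (~ (~ (~ ((c & b) | 0))))  →  (~ ((c & b) | 0));  E = (~ (~ ((c & b) | 0)))
2. [or_false →] ((c & b) | 0)  →  (c & b);  E = (~ (~ (c & b)))
3. [not_not →] (~ (~ (c & b)))  →  (c & b);  cost 3 ≤ 3, done

(c & b)   [cost 3]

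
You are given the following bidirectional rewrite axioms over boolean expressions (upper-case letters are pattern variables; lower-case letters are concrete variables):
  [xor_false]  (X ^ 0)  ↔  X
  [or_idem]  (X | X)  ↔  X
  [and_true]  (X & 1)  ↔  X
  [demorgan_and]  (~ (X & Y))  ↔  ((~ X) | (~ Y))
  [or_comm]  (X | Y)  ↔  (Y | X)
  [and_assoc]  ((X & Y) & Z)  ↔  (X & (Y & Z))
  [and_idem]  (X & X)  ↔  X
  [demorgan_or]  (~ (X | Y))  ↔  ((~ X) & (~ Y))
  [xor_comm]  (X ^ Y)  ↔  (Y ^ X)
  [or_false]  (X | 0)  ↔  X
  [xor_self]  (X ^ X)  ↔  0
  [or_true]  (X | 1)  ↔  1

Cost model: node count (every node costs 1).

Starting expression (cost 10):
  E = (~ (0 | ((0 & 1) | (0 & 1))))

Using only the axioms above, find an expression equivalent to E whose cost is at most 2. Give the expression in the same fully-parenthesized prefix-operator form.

(~ 0)   [cost 2]

step 1: or_idem (→) rewrites ((0 & 1) | (0 & 1)) into (0 & 1), now (~ (0 | (0 & 1)))
step 2: and_true (→) rewrites (0 & 1) into 0, now (~ (0 | 0))
step 3: or_idem (→) rewrites (0 | 0) into 0, reaching cost 2 (bound 2)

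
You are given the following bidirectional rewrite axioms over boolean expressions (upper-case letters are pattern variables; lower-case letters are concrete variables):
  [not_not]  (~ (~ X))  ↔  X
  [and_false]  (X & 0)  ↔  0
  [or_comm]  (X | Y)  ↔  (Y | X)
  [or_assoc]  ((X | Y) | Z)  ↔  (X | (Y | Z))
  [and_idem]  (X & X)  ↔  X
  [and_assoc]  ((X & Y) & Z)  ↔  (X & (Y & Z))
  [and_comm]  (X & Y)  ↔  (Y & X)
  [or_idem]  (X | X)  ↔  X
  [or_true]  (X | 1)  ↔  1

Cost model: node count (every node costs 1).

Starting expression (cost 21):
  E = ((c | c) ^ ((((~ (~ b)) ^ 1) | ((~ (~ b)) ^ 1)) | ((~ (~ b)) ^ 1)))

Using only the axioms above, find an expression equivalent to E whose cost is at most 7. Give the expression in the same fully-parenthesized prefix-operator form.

(1) (((~ (~ b)) ^ 1) | ((~ (~ b)) ^ 1))  =[or_idem →]=  ((~ (~ b)) ^ 1)    ⊢ ((c | c) ^ (((~ (~ b)) ^ 1) | ((~ (~ b)) ^ 1)))
(2) (((~ (~ b)) ^ 1) | ((~ (~ b)) ^ 1))  =[or_idem →]=  ((~ (~ b)) ^ 1)    ⊢ ((c | c) ^ ((~ (~ b)) ^ 1))
(3) (~ (~ b))  =[not_not →]=  b    ⊢ cost 7, within 7

((c | c) ^ (b ^ 1))   [cost 7]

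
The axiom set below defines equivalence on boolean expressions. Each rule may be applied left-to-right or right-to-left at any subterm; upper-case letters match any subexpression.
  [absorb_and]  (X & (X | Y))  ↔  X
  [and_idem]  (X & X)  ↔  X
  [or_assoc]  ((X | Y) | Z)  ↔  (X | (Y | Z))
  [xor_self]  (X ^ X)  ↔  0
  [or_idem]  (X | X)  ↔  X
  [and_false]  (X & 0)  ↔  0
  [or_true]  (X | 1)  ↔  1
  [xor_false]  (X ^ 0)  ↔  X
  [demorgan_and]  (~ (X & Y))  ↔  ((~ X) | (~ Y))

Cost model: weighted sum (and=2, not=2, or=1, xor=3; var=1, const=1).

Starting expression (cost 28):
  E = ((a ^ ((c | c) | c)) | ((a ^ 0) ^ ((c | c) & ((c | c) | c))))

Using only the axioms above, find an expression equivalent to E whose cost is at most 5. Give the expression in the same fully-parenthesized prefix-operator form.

1. [absorb_and →] ((c | c) & ((c | c) | c))  →  (c | c);  E = ((a ^ ((c | c) | c)) | ((a ^ 0) ^ (c | c)))
2. [xor_false →] (a ^ 0)  →  a;  E = ((a ^ ((c | c) | c)) | (a ^ (c | c)))
3. [or_idem →] (c | c)  →  c;  E = ((a ^ (c | c)) | (a ^ (c | c)))
4. [or_idem →] ((a ^ (c | c)) | (a ^ (c | c)))  →  (a ^ (c | c))
5. [or_idem →] (c | c)  →  c;  cost 5 ≤ 5, done

(a ^ c)   [cost 5]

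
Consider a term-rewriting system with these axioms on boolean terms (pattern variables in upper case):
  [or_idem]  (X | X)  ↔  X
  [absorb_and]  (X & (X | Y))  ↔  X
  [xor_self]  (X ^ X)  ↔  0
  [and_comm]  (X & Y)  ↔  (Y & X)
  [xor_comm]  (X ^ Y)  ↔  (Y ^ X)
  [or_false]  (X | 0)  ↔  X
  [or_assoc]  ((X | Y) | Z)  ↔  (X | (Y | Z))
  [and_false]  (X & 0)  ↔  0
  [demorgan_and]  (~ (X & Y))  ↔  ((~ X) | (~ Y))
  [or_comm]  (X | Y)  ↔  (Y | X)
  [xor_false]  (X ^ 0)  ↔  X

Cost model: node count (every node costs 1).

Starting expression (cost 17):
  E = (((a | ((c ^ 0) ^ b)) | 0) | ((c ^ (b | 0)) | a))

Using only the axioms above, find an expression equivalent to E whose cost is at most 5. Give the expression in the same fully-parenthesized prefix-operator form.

1. [xor_false →] (c ^ 0)  →  c;  E = (((a | (c ^ b)) | 0) | ((c ^ (b | 0)) | a))
2. [or_false →] (b | 0)  →  b;  E = (((a | (c ^ b)) | 0) | ((c ^ b) | a))
3. [or_comm →] ((c ^ b) | a)  →  (a | (c ^ b));  E = (((a | (c ^ b)) | 0) | (a | (c ^ b)))
4. [or_false →] ((a | (c ^ b)) | 0)  →  (a | (c ^ b));  E = ((a | (c ^ b)) | (a | (c ^ b)))
5. [or_idem →] ((a | (c ^ b)) | (a | (c ^ b)))  →  (a | (c ^ b));  cost 5 ≤ 5, done

(a | (c ^ b))   [cost 5]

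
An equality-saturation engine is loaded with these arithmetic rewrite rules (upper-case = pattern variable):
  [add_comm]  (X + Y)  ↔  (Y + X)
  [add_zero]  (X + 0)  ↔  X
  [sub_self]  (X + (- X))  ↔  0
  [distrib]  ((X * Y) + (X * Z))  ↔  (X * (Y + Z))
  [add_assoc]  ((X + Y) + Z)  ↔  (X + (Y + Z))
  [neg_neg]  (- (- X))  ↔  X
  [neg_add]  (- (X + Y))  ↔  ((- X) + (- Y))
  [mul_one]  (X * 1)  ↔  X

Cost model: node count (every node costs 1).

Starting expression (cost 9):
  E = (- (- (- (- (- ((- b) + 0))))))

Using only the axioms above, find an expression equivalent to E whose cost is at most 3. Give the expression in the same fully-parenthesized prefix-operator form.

step 1: add_zero (→) rewrites ((- b) + 0) into (- b), now (- (- (- (- (- (- b))))))
step 2: neg_neg (→) rewrites (- (- b)) into b, now (- (- (- (- b))))
step 3: neg_neg (→) rewrites (- (- b)) into b, reaching cost 3 (bound 3)

(- (- b))   [cost 3]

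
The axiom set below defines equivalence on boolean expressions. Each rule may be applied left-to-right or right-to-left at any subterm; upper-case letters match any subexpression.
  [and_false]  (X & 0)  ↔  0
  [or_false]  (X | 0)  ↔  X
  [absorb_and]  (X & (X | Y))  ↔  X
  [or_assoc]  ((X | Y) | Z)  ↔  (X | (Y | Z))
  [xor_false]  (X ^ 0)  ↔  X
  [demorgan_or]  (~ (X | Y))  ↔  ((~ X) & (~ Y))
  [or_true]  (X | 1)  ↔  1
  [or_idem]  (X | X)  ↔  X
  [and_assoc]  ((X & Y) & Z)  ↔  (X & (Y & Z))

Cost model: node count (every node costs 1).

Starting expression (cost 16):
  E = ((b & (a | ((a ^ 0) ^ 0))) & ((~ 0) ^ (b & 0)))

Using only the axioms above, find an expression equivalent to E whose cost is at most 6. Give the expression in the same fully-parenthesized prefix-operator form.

((b & a) & (~ 0))   [cost 6]

step 1: xor_false (→) rewrites ((a ^ 0) ^ 0) into (a ^ 0), now ((b & (a | (a ^ 0))) & ((~ 0) ^ (b & 0)))
step 2: xor_false (→) rewrites (a ^ 0) into a, now ((b & (a | a)) & ((~ 0) ^ (b & 0)))
step 3: and_false (→) rewrites (b & 0) into 0, now ((b & (a | a)) & ((~ 0) ^ 0))
step 4: xor_false (→) rewrites ((~ 0) ^ 0) into (~ 0), now ((b & (a | a)) & (~ 0))
step 5: or_idem (→) rewrites (a | a) into a, reaching cost 6 (bound 6)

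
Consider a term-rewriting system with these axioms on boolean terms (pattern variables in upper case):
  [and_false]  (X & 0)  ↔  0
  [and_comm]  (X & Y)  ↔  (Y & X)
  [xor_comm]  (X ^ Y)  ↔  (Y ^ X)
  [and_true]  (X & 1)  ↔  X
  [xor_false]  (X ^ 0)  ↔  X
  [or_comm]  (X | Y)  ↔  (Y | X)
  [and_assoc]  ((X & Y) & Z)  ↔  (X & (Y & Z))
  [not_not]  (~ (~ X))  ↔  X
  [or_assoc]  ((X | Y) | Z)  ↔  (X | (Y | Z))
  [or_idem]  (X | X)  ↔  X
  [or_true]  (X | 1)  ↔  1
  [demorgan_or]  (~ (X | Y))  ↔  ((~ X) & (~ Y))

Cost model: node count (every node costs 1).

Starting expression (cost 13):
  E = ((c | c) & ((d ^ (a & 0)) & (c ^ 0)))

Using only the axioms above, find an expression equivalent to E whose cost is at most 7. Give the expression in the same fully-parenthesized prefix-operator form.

((c | c) & (d & c))   [cost 7]

(1) (c ^ 0)  =[xor_false →]=  c    ⊢ ((c | c) & ((d ^ (a & 0)) & c))
(2) (a & 0)  =[and_false →]=  0    ⊢ ((c | c) & ((d ^ 0) & c))
(3) (d ^ 0)  =[xor_false →]=  d    ⊢ cost 7, within 7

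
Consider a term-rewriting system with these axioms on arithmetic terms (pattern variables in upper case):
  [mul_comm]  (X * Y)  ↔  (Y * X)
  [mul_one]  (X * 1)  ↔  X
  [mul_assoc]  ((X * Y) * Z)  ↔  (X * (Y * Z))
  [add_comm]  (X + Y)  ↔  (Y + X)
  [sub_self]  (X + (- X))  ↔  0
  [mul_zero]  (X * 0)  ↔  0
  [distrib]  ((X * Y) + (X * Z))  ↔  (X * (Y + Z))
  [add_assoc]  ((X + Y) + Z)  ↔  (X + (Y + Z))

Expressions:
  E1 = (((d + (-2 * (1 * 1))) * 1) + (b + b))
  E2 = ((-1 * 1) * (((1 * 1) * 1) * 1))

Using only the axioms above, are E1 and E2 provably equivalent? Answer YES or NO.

Every axiom is a valid identity, so a rewrite proof would force E1 and E2 to agree under every assignment.
At b=0, d=0: E1 = -2 but E2 = -1; they differ, so no derivation exists.

NO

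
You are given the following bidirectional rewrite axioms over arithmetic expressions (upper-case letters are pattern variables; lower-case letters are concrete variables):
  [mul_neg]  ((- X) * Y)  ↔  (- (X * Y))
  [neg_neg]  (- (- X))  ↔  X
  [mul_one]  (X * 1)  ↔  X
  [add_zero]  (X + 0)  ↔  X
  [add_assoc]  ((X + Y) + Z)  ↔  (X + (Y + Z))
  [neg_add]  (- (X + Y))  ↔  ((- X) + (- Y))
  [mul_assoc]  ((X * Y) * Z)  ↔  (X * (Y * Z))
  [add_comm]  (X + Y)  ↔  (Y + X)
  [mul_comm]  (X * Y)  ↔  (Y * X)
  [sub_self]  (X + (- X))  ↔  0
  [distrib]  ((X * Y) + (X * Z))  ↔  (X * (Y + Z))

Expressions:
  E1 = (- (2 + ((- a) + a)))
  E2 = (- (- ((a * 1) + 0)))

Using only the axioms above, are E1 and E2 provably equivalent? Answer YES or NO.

NO

All listed rules preserve value, hence provable equivalence implies equal values everywhere; look for a separating assignment.
a=0 gives E1 ↦ -2, E2 ↦ 0; values differ ⇒ not provably equivalent.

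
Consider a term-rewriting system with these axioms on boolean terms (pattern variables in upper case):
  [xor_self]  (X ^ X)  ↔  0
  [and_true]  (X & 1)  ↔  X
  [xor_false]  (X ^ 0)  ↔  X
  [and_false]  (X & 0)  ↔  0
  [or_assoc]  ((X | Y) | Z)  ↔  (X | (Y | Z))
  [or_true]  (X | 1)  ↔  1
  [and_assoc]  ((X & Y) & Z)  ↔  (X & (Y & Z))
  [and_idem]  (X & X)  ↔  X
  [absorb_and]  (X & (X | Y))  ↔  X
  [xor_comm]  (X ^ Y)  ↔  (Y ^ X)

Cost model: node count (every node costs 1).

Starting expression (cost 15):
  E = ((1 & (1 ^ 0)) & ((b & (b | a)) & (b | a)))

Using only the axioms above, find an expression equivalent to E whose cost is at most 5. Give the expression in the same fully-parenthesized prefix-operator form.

((1 & 1) & b)   [cost 5]

(1) (b & (b | a))  =[absorb_and →]=  b    ⊢ ((1 & (1 ^ 0)) & (b & (b | a)))
(2) (b & (b | a))  =[absorb_and →]=  b    ⊢ ((1 & (1 ^ 0)) & b)
(3) (1 ^ 0)  =[xor_false →]=  1    ⊢ cost 5, within 5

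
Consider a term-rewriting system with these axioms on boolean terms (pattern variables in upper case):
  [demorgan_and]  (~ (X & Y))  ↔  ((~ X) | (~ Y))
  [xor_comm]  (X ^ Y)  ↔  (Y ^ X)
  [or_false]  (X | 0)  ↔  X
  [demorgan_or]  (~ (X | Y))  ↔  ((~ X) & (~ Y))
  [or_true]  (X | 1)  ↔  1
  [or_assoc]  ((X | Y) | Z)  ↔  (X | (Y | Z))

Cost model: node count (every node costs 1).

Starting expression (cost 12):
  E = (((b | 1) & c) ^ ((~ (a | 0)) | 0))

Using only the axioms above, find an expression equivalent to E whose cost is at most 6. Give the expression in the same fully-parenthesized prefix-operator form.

(1) (a | 0)  =[or_false →]=  a    ⊢ (((b | 1) & c) ^ ((~ a) | 0))
(2) ((~ a) | 0)  =[or_false →]=  (~ a)    ⊢ (((b | 1) & c) ^ (~ a))
(3) (b | 1)  =[or_true →]=  1    ⊢ cost 6, within 6

((1 & c) ^ (~ a))   [cost 6]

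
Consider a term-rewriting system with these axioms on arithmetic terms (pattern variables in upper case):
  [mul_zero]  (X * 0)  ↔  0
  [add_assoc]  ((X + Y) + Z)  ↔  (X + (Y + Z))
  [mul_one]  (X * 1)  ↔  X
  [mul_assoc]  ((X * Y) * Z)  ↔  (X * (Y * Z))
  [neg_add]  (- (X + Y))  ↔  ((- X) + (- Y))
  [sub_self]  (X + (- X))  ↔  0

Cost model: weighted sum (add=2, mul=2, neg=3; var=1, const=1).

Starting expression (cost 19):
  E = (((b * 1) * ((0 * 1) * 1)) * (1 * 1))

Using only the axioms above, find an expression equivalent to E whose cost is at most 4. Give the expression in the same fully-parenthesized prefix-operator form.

(b * 0)   [cost 4]

1. [mul_one →] (0 * 1)  →  0;  E = (((b * 1) * (0 * 1)) * (1 * 1))
2. [mul_one →] (b * 1)  →  b;  E = ((b * (0 * 1)) * (1 * 1))
3. [mul_one →] (1 * 1)  →  1;  E = ((b * (0 * 1)) * 1)
4. [mul_one →] (0 * 1)  →  0;  E = ((b * 0) * 1)
5. [mul_one →] ((b * 0) * 1)  →  (b * 0);  cost 4 ≤ 4, done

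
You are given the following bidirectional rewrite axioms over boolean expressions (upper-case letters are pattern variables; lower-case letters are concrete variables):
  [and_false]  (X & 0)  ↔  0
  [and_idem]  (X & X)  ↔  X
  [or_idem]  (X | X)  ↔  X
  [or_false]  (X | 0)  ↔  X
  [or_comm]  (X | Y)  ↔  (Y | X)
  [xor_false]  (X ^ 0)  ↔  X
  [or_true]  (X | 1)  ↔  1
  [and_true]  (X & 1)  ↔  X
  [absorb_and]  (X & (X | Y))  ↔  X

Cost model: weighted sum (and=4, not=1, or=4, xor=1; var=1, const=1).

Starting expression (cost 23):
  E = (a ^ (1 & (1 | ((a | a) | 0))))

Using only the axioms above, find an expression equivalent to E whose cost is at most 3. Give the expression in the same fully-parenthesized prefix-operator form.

(1) ((a | a) | 0)  =[or_false →]=  (a | a)    ⊢ (a ^ (1 & (1 | (a | a))))
(2) (a | a)  =[or_idem →]=  a    ⊢ (a ^ (1 & (1 | a)))
(3) (1 & (1 | a))  =[absorb_and →]=  1    ⊢ cost 3, within 3

(a ^ 1)   [cost 3]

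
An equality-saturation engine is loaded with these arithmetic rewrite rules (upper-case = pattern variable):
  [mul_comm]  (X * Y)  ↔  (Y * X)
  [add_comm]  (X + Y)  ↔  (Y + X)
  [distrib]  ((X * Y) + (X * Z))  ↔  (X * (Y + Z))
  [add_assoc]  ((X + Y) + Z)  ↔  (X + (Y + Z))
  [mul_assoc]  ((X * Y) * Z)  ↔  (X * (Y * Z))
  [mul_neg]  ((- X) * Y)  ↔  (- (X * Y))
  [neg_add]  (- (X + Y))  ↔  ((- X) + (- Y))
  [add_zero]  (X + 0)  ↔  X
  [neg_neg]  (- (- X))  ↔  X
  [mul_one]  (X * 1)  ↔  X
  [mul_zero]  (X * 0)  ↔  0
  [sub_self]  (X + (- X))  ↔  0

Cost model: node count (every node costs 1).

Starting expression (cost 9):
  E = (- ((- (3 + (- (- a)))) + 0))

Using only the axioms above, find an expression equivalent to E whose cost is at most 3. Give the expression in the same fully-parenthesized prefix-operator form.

(1) (- (- a))  =[neg_neg →]=  a    ⊢ (- ((- (3 + a)) + 0))
(2) ((- (3 + a)) + 0)  =[add_zero →]=  (- (3 + a))    ⊢ (- (- (3 + a)))
(3) (- (- (3 + a)))  =[neg_neg →]=  (3 + a)    ⊢ cost 3, within 3

(3 + a)   [cost 3]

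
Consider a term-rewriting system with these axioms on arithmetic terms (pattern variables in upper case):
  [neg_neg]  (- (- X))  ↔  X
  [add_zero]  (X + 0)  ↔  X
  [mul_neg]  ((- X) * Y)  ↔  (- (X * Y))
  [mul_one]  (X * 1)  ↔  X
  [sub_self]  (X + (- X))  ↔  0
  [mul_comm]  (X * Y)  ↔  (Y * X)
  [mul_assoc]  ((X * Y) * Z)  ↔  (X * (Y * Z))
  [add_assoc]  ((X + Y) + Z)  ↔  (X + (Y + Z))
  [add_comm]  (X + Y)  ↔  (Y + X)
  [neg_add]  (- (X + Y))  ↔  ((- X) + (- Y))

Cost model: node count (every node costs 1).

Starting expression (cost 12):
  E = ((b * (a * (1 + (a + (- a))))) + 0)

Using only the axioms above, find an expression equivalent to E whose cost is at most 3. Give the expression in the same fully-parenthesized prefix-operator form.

(b * a)   [cost 3]

(1) ((b * (a * (1 + (a + (- a))))) + 0)  =[add_zero →]=  (b * (a * (1 + (a + (- a)))))
(2) (a + (- a))  =[sub_self →]=  0    ⊢ (b * (a * (1 + 0)))
(3) (1 + 0)  =[add_zero →]=  1    ⊢ (b * (a * 1))
(4) (a * 1)  =[mul_one →]=  a    ⊢ cost 3, within 3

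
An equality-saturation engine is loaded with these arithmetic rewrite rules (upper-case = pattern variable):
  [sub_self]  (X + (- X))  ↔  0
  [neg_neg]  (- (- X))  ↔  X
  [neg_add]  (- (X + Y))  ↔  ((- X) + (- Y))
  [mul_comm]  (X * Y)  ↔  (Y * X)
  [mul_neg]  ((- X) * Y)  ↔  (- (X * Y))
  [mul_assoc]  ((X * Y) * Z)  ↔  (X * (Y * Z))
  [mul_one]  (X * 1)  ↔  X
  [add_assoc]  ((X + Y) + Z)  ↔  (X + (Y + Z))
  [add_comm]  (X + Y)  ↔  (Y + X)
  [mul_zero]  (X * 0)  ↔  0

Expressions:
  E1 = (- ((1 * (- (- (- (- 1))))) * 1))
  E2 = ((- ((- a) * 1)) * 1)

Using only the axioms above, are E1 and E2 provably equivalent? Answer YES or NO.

Every axiom is a valid identity, so a rewrite proof would force E1 and E2 to agree under every assignment.
At a=0: E1 = -1 but E2 = 0; they differ, so no derivation exists.

NO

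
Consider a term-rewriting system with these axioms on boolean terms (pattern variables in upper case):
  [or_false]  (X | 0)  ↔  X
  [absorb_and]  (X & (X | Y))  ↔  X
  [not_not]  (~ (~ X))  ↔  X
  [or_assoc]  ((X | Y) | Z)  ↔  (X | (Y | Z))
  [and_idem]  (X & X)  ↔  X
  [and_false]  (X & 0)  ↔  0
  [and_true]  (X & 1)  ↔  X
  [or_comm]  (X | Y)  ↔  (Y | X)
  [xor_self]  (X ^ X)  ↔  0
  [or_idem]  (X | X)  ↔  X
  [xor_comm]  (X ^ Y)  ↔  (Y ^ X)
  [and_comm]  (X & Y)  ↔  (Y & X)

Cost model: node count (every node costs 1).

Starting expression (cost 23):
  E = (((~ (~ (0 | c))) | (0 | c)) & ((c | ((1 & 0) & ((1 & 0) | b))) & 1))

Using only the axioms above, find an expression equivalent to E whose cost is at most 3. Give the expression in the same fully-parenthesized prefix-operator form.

1. [absorb_and →] ((1 & 0) & ((1 & 0) | b))  →  (1 & 0);  E = (((~ (~ (0 | c))) | (0 | c)) & ((c | (1 & 0)) & 1))
2. [and_false →] (1 & 0)  →  0;  E = (((~ (~ (0 | c))) | (0 | c)) & ((c | 0) & 1))
3. [and_true →] ((c | 0) & 1)  →  (c | 0);  E = (((~ (~ (0 | c))) | (0 | c)) & (c | 0))
4. [not_not →] (~ (~ (0 | c)))  →  (0 | c);  E = (((0 | c) | (0 | c)) & (c | 0))
5. [or_idem →] ((0 | c) | (0 | c))  →  (0 | c);  E = ((0 | c) & (c | 0))
6. [or_comm →] (0 | c)  →  (c | 0);  E = ((c | 0) & (c | 0))
7. [and_idem →] ((c | 0) & (c | 0))  →  (c | 0);  cost 3 ≤ 3, done

(c | 0)   [cost 3]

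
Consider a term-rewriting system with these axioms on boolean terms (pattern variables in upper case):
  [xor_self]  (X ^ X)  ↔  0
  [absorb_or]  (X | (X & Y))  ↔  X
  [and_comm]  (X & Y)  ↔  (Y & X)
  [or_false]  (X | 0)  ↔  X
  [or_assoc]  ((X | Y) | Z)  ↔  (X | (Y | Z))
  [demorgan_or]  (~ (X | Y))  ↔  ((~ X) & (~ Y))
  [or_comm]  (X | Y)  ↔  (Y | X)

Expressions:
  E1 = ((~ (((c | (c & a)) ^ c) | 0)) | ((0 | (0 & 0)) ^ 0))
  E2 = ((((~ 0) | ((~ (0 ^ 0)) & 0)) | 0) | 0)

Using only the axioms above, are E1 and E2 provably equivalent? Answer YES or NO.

(1) (c | (c & a))  =[absorb_or →]=  c    ⊢ ((~ ((c ^ c) | 0)) | ((0 | (0 & 0)) ^ 0))
(2) (0 | (0 & 0))  =[absorb_or →]=  0    ⊢ ((~ ((c ^ c) | 0)) | (0 ^ 0))
(3) (0 ^ 0)  =[xor_self →]=  0    ⊢ ((~ ((c ^ c) | 0)) | 0)
(4) ((c ^ c) | 0)  =[or_false →]=  (c ^ c)    ⊢ ((~ (c ^ c)) | 0)
(5) (c ^ c)  =[xor_self →]=  0    ⊢ ((~ 0) | 0)
(6) (~ 0)  =[absorb_or ←]=  ((~ 0) | ((~ 0) & 0))    ⊢ (((~ 0) | ((~ 0) & 0)) | 0)
(7) (((~ 0) | ((~ 0) & 0)) | 0)  =[or_false ←]=  ((((~ 0) | ((~ 0) & 0)) | 0) | 0)
(8) 0  =[xor_self ←]=  (0 ^ 0)    ⊢ E2

YES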